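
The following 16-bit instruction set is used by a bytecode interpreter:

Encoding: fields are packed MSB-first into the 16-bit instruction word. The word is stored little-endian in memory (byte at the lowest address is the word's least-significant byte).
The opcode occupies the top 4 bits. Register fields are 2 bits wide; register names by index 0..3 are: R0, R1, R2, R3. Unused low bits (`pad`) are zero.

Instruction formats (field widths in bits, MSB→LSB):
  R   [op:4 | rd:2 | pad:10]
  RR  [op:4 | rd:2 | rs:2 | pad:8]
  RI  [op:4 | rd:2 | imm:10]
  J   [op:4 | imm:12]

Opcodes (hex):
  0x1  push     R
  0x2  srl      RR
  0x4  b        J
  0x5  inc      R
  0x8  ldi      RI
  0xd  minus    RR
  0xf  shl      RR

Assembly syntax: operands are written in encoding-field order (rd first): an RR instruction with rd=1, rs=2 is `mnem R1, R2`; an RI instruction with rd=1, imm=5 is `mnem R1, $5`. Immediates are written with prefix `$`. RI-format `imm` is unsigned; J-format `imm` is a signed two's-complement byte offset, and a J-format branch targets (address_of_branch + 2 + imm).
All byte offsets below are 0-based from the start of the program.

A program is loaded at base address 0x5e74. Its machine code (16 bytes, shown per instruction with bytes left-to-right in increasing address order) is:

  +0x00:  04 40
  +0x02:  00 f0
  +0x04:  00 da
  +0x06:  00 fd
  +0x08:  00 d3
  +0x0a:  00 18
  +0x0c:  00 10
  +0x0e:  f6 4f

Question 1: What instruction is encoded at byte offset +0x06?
shl R3, R1

@+06  little-endian(00 fd) = 0xfd00
  top 4b → 0xf → shl [RR]
  rd@[11:10]=0x3 ⇒ R3
  rs@[9:8]=0x1 ⇒ R1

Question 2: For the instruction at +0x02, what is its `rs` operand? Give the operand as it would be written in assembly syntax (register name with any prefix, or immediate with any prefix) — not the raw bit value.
R0

@+02  little-endian(00 f0) = 0xf000
  opcode bits[15:12]=0xf: shl/RR
  rd@[11:10]=0x0 ⇒ R0
  rs@[9:8]=0x0 ⇒ R0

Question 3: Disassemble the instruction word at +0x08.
minus R0, R3

off 0x08: read 00 d3 as little → 0xd300
  op=0xd300>>12=0xd ⇒ minus (RR)
  [11:10] rd=0 = R0
  [9:8] rs=3 = R3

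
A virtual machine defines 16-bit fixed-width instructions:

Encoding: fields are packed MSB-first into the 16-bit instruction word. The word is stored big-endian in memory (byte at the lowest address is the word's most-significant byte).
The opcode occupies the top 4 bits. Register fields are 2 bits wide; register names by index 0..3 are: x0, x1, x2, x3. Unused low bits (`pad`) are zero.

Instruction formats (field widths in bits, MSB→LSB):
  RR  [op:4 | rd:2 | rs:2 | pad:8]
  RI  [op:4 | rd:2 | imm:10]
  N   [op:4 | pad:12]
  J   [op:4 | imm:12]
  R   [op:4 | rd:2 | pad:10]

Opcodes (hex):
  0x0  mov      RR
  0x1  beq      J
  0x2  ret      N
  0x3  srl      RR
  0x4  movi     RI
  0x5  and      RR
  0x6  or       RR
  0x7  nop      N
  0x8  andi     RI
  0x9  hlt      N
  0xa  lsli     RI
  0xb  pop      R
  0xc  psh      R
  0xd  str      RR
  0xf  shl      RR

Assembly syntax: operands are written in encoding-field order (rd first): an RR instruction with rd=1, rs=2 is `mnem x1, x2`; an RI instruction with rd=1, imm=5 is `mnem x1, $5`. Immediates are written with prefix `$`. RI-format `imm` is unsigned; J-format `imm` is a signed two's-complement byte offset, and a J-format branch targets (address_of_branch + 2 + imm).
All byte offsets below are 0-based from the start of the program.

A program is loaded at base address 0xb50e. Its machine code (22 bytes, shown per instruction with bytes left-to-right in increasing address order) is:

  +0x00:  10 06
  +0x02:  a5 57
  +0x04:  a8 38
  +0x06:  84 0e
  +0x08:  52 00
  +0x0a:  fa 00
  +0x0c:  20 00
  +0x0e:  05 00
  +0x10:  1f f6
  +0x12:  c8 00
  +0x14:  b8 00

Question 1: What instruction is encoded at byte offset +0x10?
+0x10: 1f f6 ⇒ word 0x1ff6 (big)
  op=0x1ff6>>12=0x1 ⇒ beq (J)
  imm: (w>>0)&0xfff=0xff6 (s12→-10) → $-10

beq $-10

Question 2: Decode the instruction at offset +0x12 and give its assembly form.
[12] c8 00 → 0xc800
  top 4b → 0xc → psh [R]
  rd: (w>>10)&0x3=0x2 → x2

psh x2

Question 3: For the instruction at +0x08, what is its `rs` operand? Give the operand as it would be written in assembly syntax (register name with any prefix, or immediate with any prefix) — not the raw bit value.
x2

[08] 52 00 → 0x5200
  opcode bits[15:12]=0x5: and/RR
  rd@[11:10]=0x0 ⇒ x0
  rs@[9:8]=0x2 ⇒ x2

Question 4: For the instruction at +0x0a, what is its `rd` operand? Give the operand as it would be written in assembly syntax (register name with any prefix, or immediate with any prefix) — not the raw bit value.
off 0x0a: read fa 00 as big → 0xfa00
  top 4b → 0xf → shl [RR]
  [11:10] rd=2 = x2
  [9:8] rs=2 = x2

x2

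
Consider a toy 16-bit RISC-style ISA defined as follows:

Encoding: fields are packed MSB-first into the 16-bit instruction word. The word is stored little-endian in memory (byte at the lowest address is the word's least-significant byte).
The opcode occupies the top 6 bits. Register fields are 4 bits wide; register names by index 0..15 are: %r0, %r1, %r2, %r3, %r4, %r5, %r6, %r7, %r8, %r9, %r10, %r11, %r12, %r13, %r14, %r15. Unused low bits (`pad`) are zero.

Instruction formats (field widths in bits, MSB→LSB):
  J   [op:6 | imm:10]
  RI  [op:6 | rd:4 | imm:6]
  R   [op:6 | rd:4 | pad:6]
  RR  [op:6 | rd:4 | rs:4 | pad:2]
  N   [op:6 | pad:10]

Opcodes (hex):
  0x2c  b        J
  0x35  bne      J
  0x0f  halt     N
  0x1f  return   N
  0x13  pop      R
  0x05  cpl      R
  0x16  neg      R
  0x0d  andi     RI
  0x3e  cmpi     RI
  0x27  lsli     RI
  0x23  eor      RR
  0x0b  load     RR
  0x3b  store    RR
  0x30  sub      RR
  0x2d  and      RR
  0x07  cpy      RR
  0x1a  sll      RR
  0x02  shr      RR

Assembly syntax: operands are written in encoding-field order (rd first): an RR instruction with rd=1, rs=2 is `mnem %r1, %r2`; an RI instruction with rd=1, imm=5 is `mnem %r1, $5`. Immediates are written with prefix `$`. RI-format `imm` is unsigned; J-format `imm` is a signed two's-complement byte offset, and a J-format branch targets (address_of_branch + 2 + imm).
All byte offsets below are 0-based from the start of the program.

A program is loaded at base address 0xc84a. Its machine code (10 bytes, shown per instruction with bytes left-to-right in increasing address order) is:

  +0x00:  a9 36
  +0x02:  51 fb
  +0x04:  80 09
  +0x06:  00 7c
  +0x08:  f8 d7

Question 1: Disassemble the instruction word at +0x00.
off 0x00: read a9 36 as little → 0x36a9
  top 6b → 0xd → andi [RI]
  [9:6] rd=10 = %r10
  [5:0] imm=41 = $41

andi %r10, $41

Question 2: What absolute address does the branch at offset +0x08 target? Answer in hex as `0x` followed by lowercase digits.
0xc84c

@+08  little-endian(f8 d7) = 0xd7f8
  opcode bits[15:10]=0x35: bne/J
  imm@[9:0]=0x3f8 (s10→-8) ⇒ $-8
  target = base 0xc84a + off 0x08 + 2 + imm -8 = 0xc84c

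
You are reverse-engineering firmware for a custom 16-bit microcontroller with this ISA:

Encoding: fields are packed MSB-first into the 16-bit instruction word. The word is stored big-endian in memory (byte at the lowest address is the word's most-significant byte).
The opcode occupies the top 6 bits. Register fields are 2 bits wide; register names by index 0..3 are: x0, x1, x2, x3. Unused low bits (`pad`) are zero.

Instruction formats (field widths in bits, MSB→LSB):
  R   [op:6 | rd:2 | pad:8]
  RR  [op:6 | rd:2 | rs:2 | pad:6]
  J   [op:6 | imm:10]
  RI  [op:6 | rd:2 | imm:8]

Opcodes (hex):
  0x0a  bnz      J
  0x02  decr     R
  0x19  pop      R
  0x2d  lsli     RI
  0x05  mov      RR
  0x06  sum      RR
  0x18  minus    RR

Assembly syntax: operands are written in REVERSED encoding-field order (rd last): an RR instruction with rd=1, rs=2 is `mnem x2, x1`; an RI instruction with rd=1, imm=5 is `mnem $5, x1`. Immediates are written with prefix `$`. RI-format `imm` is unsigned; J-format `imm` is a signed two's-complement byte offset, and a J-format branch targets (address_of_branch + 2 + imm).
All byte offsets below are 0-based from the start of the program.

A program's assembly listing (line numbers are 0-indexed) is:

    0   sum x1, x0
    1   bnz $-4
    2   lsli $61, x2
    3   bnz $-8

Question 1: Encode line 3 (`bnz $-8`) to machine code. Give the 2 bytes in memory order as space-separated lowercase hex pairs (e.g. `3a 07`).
2b f8

3. bnz fields op=0xa:6|imm=-8:10 → word 2bf8h → 2b f8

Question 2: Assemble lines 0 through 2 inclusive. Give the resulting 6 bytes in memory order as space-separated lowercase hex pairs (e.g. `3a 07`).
18 40 2b fc b6 3d

L0: sum op=0x6:6|rd=0:2|rs=1:2|pad=0:6 ⇒ 0x1840 ⇒ big 18 40
L1: bnz op=0xa:6|imm=-4:10 ⇒ 0x2bfc ⇒ big 2b fc
L2: lsli op=0x2d:6|rd=2:2|imm=61:8 ⇒ 0xb63d ⇒ big b6 3d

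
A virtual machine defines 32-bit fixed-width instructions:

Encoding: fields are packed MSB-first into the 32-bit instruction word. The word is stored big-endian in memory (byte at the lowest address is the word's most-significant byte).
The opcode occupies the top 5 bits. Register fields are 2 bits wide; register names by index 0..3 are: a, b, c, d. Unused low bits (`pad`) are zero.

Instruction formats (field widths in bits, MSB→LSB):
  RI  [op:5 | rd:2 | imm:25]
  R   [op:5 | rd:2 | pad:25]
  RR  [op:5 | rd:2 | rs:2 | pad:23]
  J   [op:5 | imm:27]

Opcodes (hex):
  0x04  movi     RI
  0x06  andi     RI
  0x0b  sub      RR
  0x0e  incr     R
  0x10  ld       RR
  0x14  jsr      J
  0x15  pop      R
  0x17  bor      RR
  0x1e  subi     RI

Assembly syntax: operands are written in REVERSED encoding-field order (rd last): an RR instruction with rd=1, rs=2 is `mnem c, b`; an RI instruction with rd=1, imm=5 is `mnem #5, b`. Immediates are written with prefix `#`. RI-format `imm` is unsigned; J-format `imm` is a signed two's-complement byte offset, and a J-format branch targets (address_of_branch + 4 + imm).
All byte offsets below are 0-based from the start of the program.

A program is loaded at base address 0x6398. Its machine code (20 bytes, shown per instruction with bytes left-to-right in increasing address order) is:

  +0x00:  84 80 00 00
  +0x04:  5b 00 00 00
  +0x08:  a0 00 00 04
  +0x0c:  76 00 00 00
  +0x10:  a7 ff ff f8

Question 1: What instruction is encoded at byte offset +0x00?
ld b, c

+0x00: 84 80 00 00 ⇒ word 0x84800000 (big)
  opcode bits[31:27]=0x10: ld/RR
  rd@[26:25]=0x2 ⇒ c
  rs@[24:23]=0x1 ⇒ b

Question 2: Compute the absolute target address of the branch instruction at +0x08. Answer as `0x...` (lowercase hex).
@+08  big-endian(a0 00 00 04) = 0xa0000004
  op=0xa0000004>>27=0x14 ⇒ jsr (J)
  [26:0] imm=4 = #4
  target = base 0x6398 + off 0x08 + 4 + imm 4 = 0x63a8

0x63a8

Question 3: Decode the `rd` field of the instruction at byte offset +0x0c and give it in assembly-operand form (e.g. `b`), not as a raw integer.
d

off 0x0c: read 76 00 00 00 as big → 0x76000000
  opcode bits[31:27]=0xe: incr/R
  rd: (w>>25)&0x3=0x3 → d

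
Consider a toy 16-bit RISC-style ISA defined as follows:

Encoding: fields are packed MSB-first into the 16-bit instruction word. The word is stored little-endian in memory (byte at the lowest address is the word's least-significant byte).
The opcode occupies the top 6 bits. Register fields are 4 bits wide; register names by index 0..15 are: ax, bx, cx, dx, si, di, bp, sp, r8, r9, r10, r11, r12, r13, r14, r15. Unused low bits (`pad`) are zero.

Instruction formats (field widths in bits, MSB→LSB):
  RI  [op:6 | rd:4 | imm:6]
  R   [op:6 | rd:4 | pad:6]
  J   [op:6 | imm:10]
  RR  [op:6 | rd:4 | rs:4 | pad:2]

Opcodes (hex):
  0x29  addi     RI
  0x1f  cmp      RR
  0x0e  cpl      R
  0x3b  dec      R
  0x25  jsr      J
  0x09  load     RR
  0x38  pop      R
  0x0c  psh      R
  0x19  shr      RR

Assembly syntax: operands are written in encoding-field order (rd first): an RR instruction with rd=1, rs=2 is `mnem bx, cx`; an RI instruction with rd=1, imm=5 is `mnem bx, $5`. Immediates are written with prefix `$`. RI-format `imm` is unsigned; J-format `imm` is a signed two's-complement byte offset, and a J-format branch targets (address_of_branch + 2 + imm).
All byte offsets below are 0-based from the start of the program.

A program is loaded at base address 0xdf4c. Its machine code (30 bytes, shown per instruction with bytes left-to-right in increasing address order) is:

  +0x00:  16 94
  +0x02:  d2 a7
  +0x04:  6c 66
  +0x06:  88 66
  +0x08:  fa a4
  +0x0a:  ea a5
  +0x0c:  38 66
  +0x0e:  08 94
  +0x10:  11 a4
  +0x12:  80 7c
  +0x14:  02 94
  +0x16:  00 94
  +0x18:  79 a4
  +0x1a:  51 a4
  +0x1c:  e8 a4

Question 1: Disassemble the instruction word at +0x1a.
+0x1a: 51 a4 ⇒ word 0xa451 (little)
  top 6b → 0x29 → addi [RI]
  rd@[9:6]=0x1 ⇒ bx
  imm@[5:0]=0x11 ⇒ $17

addi bx, $17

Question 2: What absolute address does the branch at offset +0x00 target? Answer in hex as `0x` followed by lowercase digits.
@+00  little-endian(16 94) = 0x9416
  op=0x9416>>10=0x25 ⇒ jsr (J)
  imm@[9:0]=0x16 ⇒ $22
  target = base 0xdf4c + off 0x00 + 2 + imm 22 = 0xdf64

0xdf64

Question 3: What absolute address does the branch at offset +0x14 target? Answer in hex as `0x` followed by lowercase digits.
0xdf64

+0x14: 02 94 ⇒ word 0x9402 (little)
  opcode bits[15:10]=0x25: jsr/J
  [9:0] imm=2 = $2
  target = base 0xdf4c + off 0x14 + 2 + imm 2 = 0xdf64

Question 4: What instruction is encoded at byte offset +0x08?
off 0x08: read fa a4 as little → 0xa4fa
  opcode bits[15:10]=0x29: addi/RI
  rd: (w>>6)&0xf=0x3 → dx
  imm: (w>>0)&0x3f=0x3a → $58

addi dx, $58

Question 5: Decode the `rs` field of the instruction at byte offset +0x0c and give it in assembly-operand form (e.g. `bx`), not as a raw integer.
off 0x0c: read 38 66 as little → 0x6638
  top 6b → 0x19 → shr [RR]
  rd: (w>>6)&0xf=0x8 → r8
  rs: (w>>2)&0xf=0xe → r14

r14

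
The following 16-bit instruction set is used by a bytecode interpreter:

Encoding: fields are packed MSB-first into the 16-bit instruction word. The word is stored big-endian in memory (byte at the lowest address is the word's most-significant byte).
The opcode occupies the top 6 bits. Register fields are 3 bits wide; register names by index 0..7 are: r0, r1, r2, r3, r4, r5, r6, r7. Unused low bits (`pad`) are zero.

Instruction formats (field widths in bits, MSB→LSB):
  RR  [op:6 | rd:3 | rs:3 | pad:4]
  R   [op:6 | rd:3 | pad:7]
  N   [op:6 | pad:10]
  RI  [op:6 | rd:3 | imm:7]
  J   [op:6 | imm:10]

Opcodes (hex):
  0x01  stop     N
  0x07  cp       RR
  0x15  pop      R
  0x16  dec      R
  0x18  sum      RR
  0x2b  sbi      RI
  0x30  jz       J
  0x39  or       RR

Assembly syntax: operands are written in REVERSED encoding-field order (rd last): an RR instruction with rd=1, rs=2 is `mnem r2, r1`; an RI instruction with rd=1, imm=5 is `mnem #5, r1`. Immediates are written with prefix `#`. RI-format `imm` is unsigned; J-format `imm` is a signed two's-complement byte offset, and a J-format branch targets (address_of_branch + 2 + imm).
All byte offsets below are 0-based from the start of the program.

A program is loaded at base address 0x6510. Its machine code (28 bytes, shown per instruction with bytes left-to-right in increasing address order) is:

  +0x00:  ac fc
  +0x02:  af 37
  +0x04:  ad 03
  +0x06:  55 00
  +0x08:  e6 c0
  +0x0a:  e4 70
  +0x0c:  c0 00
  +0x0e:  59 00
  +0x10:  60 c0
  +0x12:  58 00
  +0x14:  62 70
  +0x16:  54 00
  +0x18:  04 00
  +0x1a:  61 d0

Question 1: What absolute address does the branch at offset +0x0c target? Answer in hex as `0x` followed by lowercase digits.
off 0x0c: read c0 00 as big → 0xc000
  opcode bits[15:10]=0x30: jz/J
  imm@[9:0]=0x0 ⇒ #0
  target = base 0x6510 + off 0x0c + 2 + imm 0 = 0x651e

0x651e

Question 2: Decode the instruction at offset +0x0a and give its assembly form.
or r7, r0

[0a] e4 70 → 0xe470
  top 6b → 0x39 → or [RR]
  [9:7] rd=0 = r0
  [6:4] rs=7 = r7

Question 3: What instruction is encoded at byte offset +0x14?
sum r7, r4

@+14  big-endian(62 70) = 0x6270
  opcode bits[15:10]=0x18: sum/RR
  [9:7] rd=4 = r4
  [6:4] rs=7 = r7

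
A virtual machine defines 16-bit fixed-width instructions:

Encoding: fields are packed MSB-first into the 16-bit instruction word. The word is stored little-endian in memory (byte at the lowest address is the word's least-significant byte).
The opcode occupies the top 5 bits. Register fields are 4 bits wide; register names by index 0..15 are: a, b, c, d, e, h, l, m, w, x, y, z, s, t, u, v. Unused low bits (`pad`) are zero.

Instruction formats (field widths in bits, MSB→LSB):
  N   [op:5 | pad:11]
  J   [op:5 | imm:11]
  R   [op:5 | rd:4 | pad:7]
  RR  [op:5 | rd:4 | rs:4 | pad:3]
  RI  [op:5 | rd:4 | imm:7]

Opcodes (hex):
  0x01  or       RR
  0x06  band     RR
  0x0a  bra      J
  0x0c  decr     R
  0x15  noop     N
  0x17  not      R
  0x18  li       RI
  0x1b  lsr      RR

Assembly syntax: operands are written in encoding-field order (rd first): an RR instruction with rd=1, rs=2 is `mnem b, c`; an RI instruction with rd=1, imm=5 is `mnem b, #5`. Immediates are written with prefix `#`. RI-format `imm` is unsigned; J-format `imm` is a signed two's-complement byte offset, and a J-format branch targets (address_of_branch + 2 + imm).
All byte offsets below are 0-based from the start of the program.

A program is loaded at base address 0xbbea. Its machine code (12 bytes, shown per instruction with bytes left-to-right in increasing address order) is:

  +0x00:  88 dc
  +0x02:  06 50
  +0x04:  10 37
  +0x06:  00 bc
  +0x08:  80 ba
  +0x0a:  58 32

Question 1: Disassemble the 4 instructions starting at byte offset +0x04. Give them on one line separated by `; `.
off 0x04: read 10 37 as little → 0x3710
  top 5b → 0x6 → band [RR]
  [10:7] rd=14 = u
  [6:3] rs=2 = c
off 0x06: read 00 bc as little → 0xbc00
  top 5b → 0x17 → not [R]
  [10:7] rd=8 = w
off 0x08: read 80 ba as little → 0xba80
  top 5b → 0x17 → not [R]
  [10:7] rd=5 = h
off 0x0a: read 58 32 as little → 0x3258
  top 5b → 0x6 → band [RR]
  [10:7] rd=4 = e
  [6:3] rs=11 = z

band u, c; not w; not h; band e, z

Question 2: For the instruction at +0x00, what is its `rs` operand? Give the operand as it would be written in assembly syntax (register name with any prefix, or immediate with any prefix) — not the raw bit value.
+0x00: 88 dc ⇒ word 0xdc88 (little)
  op=0xdc88>>11=0x1b ⇒ lsr (RR)
  rd: (w>>7)&0xf=0x9 → x
  rs: (w>>3)&0xf=0x1 → b

b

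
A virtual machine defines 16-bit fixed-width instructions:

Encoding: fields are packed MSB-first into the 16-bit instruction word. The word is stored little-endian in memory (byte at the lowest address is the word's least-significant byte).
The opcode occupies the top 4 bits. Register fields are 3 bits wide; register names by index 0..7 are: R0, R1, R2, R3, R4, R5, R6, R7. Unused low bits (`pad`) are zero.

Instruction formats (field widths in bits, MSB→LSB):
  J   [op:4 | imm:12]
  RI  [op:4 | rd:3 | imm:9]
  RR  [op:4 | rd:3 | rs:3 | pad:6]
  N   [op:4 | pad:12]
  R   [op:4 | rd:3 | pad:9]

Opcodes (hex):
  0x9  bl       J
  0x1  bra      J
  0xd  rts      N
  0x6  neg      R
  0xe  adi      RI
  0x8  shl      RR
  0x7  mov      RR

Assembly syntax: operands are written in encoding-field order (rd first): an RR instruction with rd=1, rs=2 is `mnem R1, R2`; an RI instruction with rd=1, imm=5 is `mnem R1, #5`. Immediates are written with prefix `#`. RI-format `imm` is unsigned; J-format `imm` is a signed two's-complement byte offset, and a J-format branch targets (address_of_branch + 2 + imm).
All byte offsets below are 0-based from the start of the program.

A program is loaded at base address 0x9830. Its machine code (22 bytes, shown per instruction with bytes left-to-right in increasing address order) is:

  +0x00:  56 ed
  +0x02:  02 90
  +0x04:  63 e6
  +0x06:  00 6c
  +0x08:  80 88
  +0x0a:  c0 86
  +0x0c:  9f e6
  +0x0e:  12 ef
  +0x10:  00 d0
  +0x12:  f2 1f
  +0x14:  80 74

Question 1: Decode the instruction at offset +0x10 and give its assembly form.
rts

@+10  little-endian(00 d0) = 0xd000
  opcode bits[15:12]=0xd: rts/N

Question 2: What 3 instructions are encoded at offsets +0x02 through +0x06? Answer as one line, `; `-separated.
+0x02: 02 90 ⇒ word 0x9002 (little)
  opcode bits[15:12]=0x9: bl/J
  imm: (w>>0)&0xfff=0x2 → #2
+0x04: 63 e6 ⇒ word 0xe663 (little)
  opcode bits[15:12]=0xe: adi/RI
  rd: (w>>9)&0x7=0x3 → R3
  imm: (w>>0)&0x1ff=0x63 → #99
+0x06: 00 6c ⇒ word 0x6c00 (little)
  opcode bits[15:12]=0x6: neg/R
  rd: (w>>9)&0x7=0x6 → R6

bl #2; adi R3, #99; neg R6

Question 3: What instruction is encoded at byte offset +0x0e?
adi R7, #274

[0e] 12 ef → 0xef12
  top 4b → 0xe → adi [RI]
  rd: (w>>9)&0x7=0x7 → R7
  imm: (w>>0)&0x1ff=0x112 → #274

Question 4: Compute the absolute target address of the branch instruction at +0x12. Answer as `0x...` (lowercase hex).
[12] f2 1f → 0x1ff2
  top 4b → 0x1 → bra [J]
  [11:0] imm=4082 (s12→-14) = #-14
  target = base 0x9830 + off 0x12 + 2 + imm -14 = 0x9836

0x9836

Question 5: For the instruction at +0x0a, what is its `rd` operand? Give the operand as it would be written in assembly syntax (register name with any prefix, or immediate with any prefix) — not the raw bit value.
R3

+0x0a: c0 86 ⇒ word 0x86c0 (little)
  top 4b → 0x8 → shl [RR]
  rd: (w>>9)&0x7=0x3 → R3
  rs: (w>>6)&0x7=0x3 → R3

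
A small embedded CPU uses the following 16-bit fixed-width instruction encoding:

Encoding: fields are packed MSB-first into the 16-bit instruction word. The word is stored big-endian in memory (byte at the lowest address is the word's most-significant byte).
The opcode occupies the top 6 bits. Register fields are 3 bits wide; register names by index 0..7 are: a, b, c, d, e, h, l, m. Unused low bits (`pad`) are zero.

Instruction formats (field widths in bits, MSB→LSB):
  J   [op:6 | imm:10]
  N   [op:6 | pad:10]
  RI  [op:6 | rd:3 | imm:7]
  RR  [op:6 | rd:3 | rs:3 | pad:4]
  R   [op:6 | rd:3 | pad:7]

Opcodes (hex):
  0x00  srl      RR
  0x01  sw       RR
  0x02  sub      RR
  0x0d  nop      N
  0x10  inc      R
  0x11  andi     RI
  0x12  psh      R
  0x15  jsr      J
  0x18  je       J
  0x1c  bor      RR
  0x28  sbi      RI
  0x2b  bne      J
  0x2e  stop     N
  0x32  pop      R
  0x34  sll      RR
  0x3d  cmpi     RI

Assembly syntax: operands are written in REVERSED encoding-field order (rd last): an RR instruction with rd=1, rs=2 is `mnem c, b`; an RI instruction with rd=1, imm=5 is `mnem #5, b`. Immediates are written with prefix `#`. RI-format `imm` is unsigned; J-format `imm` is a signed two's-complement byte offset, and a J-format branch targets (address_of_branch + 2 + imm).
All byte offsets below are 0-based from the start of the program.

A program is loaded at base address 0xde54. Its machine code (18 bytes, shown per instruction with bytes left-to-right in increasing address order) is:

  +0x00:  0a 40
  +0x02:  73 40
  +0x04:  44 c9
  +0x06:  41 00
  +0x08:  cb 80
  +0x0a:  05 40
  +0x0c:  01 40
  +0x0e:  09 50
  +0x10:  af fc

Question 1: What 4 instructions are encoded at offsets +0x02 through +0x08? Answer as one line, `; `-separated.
+0x02: 73 40 ⇒ word 0x7340 (big)
  top 6b → 0x1c → bor [RR]
  rd@[9:7]=0x6 ⇒ l
  rs@[6:4]=0x4 ⇒ e
+0x04: 44 c9 ⇒ word 0x44c9 (big)
  top 6b → 0x11 → andi [RI]
  rd@[9:7]=0x1 ⇒ b
  imm@[6:0]=0x49 ⇒ #73
+0x06: 41 00 ⇒ word 0x4100 (big)
  top 6b → 0x10 → inc [R]
  rd@[9:7]=0x2 ⇒ c
+0x08: cb 80 ⇒ word 0xcb80 (big)
  top 6b → 0x32 → pop [R]
  rd@[9:7]=0x7 ⇒ m

bor e, l; andi #73, b; inc c; pop m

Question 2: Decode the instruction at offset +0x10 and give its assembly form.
bne #-4

+0x10: af fc ⇒ word 0xaffc (big)
  top 6b → 0x2b → bne [J]
  imm@[9:0]=0x3fc (s10→-4) ⇒ #-4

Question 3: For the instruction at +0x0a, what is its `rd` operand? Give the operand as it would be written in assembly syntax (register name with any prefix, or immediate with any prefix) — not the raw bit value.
c

+0x0a: 05 40 ⇒ word 0x0540 (big)
  opcode bits[15:10]=0x1: sw/RR
  rd@[9:7]=0x2 ⇒ c
  rs@[6:4]=0x4 ⇒ e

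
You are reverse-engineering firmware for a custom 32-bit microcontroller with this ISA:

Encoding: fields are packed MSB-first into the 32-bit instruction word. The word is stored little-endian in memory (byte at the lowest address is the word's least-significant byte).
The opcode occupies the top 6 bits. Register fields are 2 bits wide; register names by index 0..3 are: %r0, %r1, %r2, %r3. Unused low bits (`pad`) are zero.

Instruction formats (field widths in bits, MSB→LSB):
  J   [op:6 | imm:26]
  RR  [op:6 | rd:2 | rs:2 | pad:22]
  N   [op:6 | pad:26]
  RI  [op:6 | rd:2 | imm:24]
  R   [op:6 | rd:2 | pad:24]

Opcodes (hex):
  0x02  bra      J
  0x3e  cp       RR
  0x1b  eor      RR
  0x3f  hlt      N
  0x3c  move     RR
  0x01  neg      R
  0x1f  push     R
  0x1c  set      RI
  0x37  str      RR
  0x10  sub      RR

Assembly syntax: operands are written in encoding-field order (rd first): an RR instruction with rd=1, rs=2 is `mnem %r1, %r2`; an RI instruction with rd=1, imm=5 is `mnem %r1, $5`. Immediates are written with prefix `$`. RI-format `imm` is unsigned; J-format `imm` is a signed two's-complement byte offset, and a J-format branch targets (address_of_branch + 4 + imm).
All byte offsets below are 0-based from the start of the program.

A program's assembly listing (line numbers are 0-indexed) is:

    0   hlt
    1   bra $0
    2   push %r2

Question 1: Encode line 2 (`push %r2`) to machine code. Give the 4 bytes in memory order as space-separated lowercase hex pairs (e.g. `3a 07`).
00 00 00 7e

2. push fields op=0x1f:6|rd=2:2|pad=0:24 → word 7e000000h → 00 00 00 7e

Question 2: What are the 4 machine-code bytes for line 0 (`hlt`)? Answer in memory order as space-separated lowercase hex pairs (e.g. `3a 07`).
00 00 00 fc

0. hlt fields op=0x3f:6|pad=0:26 → word fc000000h → 00 00 00 fc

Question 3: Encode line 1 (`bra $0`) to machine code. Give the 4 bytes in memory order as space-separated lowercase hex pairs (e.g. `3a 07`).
00 00 00 08

1. bra fields op=0x2:6|imm=0:26 → word 08000000h → 00 00 00 08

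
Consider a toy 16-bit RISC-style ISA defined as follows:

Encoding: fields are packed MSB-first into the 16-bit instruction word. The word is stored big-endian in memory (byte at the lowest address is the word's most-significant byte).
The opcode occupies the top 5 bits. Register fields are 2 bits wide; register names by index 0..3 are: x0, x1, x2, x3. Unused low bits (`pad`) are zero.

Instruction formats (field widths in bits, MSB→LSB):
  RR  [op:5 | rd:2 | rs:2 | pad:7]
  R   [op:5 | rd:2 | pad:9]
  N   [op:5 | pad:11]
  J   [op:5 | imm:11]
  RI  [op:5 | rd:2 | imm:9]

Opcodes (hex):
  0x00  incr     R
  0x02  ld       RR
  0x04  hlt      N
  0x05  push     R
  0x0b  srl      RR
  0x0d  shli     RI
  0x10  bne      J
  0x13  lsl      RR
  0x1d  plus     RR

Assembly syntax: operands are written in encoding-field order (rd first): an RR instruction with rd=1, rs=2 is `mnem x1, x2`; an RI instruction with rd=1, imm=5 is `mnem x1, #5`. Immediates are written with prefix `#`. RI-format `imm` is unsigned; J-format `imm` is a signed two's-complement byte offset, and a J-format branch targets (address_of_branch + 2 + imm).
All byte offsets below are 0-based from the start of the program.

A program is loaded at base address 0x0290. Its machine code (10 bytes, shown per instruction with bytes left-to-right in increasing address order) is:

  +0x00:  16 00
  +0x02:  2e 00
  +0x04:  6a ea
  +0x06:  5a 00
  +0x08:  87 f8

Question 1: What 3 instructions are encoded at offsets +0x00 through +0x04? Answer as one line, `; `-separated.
+0x00: 16 00 ⇒ word 0x1600 (big)
  op=0x1600>>11=0x2 ⇒ ld (RR)
  rd@[10:9]=0x3 ⇒ x3
  rs@[8:7]=0x0 ⇒ x0
+0x02: 2e 00 ⇒ word 0x2e00 (big)
  op=0x2e00>>11=0x5 ⇒ push (R)
  rd@[10:9]=0x3 ⇒ x3
+0x04: 6a ea ⇒ word 0x6aea (big)
  op=0x6aea>>11=0xd ⇒ shli (RI)
  rd@[10:9]=0x1 ⇒ x1
  imm@[8:0]=0xea ⇒ #234

ld x3, x0; push x3; shli x1, #234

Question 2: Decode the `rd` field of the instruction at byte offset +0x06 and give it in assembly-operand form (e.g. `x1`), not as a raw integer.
[06] 5a 00 → 0x5a00
  op=0x5a00>>11=0xb ⇒ srl (RR)
  [10:9] rd=1 = x1
  [8:7] rs=0 = x0

x1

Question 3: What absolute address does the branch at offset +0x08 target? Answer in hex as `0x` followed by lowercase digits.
off 0x08: read 87 f8 as big → 0x87f8
  top 5b → 0x10 → bne [J]
  imm: (w>>0)&0x7ff=0x7f8 (s11→-8) → #-8
  target = base 0x0290 + off 0x08 + 2 + imm -8 = 0x0292

0x0292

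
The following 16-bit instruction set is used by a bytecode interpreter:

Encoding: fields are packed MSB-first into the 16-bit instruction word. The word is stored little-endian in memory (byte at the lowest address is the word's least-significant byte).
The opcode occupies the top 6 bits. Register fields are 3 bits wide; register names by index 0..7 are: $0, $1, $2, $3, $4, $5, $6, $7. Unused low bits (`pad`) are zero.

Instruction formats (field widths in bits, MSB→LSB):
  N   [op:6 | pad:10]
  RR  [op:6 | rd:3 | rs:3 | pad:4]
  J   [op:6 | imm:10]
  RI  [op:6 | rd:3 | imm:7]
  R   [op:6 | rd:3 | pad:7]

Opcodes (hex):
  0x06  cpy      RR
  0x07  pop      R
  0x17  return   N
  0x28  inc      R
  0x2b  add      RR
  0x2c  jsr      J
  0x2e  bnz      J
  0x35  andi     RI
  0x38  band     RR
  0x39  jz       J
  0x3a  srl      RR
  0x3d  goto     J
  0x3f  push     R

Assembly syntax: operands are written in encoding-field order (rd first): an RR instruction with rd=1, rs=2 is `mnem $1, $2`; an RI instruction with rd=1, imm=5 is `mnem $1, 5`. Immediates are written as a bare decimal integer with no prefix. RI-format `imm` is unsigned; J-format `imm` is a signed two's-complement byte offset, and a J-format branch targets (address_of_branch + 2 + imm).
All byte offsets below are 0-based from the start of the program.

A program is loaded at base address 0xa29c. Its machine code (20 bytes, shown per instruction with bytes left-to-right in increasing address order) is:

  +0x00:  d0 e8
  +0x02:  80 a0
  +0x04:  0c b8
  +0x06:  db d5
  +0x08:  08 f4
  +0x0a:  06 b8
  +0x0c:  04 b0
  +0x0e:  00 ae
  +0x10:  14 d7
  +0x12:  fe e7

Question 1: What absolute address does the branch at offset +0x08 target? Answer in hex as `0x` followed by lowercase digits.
@+08  little-endian(08 f4) = 0xf408
  opcode bits[15:10]=0x3d: goto/J
  [9:0] imm=8 = 8
  target = base 0xa29c + off 0x08 + 2 + imm 8 = 0xa2ae

0xa2ae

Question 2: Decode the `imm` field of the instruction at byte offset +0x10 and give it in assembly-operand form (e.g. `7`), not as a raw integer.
20

+0x10: 14 d7 ⇒ word 0xd714 (little)
  op=0xd714>>10=0x35 ⇒ andi (RI)
  rd@[9:7]=0x6 ⇒ $6
  imm@[6:0]=0x14 ⇒ 20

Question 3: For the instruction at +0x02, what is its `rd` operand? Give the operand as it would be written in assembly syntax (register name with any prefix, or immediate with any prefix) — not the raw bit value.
[02] 80 a0 → 0xa080
  opcode bits[15:10]=0x28: inc/R
  rd: (w>>7)&0x7=0x1 → $1

$1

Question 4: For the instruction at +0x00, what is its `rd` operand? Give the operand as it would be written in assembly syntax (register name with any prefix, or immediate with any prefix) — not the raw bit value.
$1

[00] d0 e8 → 0xe8d0
  top 6b → 0x3a → srl [RR]
  rd@[9:7]=0x1 ⇒ $1
  rs@[6:4]=0x5 ⇒ $5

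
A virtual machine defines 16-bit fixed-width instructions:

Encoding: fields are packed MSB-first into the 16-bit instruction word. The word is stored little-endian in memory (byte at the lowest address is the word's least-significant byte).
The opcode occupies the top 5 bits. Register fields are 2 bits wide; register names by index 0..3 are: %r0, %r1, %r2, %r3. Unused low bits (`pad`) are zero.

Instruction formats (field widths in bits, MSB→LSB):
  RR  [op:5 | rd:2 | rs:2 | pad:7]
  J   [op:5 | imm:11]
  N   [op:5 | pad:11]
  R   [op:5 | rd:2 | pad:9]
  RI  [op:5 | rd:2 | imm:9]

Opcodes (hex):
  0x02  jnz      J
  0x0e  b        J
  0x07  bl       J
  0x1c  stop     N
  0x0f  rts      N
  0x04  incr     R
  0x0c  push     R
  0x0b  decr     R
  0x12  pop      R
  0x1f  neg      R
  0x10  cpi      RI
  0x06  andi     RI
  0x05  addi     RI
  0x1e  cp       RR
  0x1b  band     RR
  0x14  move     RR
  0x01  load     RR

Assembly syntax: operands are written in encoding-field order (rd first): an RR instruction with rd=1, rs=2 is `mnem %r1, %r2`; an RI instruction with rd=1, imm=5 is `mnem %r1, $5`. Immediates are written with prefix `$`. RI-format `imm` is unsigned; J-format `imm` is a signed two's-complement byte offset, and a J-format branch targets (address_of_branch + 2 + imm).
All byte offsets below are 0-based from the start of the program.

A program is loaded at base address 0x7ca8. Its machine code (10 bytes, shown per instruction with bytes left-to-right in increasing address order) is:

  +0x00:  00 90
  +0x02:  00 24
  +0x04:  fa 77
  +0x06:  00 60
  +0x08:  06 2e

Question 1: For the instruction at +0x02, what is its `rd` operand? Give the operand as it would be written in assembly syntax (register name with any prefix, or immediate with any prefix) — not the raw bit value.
%r2

[02] 00 24 → 0x2400
  opcode bits[15:11]=0x4: incr/R
  rd: (w>>9)&0x3=0x2 → %r2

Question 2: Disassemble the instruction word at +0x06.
@+06  little-endian(00 60) = 0x6000
  top 5b → 0xc → push [R]
  [10:9] rd=0 = %r0

push %r0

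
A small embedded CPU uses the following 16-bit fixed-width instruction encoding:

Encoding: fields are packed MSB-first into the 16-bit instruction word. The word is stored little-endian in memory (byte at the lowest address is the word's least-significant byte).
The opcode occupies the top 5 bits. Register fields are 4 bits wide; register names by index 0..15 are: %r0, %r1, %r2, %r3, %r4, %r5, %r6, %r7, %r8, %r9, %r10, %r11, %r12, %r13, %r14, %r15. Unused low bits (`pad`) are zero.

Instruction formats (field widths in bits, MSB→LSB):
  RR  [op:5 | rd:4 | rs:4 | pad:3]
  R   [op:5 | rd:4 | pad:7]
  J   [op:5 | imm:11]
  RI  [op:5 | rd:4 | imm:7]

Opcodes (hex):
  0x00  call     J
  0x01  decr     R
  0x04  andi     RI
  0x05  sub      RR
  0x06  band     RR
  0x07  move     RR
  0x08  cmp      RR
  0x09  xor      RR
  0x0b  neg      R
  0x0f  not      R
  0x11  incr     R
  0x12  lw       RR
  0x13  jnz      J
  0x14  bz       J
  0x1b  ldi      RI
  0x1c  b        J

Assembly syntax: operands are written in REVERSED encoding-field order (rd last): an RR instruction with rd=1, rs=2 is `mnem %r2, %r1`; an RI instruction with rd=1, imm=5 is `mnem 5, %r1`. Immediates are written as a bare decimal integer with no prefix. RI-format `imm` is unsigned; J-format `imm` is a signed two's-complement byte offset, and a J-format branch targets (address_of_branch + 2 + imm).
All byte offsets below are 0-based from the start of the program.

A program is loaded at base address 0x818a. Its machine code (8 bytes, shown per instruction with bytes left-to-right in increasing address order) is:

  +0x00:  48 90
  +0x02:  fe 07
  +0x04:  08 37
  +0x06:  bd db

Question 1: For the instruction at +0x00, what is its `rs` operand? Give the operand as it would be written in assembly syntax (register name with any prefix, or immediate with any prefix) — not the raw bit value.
@+00  little-endian(48 90) = 0x9048
  op=0x9048>>11=0x12 ⇒ lw (RR)
  [10:7] rd=0 = %r0
  [6:3] rs=9 = %r9

%r9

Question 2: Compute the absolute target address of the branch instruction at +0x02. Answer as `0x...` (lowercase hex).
[02] fe 07 → 0x07fe
  opcode bits[15:11]=0x0: call/J
  imm@[10:0]=0x7fe (s11→-2) ⇒ -2
  target = base 0x818a + off 0x02 + 2 + imm -2 = 0x818c

0x818c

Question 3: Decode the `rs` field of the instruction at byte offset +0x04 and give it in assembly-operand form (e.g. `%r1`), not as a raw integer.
%r1

+0x04: 08 37 ⇒ word 0x3708 (little)
  top 5b → 0x6 → band [RR]
  [10:7] rd=14 = %r14
  [6:3] rs=1 = %r1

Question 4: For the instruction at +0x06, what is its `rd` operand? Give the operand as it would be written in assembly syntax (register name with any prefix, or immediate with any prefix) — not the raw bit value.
%r7

@+06  little-endian(bd db) = 0xdbbd
  opcode bits[15:11]=0x1b: ldi/RI
  rd@[10:7]=0x7 ⇒ %r7
  imm@[6:0]=0x3d ⇒ 61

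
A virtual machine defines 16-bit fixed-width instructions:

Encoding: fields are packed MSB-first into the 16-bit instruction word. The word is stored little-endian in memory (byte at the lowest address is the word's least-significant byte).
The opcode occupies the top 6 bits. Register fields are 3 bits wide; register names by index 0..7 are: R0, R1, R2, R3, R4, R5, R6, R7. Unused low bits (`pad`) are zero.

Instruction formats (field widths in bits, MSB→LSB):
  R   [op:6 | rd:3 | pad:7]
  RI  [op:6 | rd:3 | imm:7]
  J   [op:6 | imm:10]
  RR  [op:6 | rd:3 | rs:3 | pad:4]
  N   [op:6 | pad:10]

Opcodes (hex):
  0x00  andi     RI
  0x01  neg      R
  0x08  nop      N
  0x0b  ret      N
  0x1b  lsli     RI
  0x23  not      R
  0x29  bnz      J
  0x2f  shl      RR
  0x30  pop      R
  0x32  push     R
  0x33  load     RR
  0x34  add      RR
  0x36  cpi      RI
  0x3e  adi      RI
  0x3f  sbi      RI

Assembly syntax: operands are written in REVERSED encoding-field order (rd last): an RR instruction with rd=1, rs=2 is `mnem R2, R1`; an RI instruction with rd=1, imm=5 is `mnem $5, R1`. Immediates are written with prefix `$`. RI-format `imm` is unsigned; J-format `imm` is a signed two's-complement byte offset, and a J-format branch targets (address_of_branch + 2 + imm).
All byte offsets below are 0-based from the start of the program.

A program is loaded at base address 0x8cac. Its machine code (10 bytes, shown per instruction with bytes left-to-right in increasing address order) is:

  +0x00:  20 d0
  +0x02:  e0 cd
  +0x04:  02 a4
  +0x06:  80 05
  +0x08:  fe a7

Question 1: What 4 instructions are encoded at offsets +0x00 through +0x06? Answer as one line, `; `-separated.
add R2, R0; load R6, R3; bnz $2; neg R3

+0x00: 20 d0 ⇒ word 0xd020 (little)
  top 6b → 0x34 → add [RR]
  [9:7] rd=0 = R0
  [6:4] rs=2 = R2
+0x02: e0 cd ⇒ word 0xcde0 (little)
  top 6b → 0x33 → load [RR]
  [9:7] rd=3 = R3
  [6:4] rs=6 = R6
+0x04: 02 a4 ⇒ word 0xa402 (little)
  top 6b → 0x29 → bnz [J]
  [9:0] imm=2 = $2
+0x06: 80 05 ⇒ word 0x0580 (little)
  top 6b → 0x1 → neg [R]
  [9:7] rd=3 = R3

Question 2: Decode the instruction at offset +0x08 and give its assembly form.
bnz $-2

off 0x08: read fe a7 as little → 0xa7fe
  top 6b → 0x29 → bnz [J]
  imm: (w>>0)&0x3ff=0x3fe (s10→-2) → $-2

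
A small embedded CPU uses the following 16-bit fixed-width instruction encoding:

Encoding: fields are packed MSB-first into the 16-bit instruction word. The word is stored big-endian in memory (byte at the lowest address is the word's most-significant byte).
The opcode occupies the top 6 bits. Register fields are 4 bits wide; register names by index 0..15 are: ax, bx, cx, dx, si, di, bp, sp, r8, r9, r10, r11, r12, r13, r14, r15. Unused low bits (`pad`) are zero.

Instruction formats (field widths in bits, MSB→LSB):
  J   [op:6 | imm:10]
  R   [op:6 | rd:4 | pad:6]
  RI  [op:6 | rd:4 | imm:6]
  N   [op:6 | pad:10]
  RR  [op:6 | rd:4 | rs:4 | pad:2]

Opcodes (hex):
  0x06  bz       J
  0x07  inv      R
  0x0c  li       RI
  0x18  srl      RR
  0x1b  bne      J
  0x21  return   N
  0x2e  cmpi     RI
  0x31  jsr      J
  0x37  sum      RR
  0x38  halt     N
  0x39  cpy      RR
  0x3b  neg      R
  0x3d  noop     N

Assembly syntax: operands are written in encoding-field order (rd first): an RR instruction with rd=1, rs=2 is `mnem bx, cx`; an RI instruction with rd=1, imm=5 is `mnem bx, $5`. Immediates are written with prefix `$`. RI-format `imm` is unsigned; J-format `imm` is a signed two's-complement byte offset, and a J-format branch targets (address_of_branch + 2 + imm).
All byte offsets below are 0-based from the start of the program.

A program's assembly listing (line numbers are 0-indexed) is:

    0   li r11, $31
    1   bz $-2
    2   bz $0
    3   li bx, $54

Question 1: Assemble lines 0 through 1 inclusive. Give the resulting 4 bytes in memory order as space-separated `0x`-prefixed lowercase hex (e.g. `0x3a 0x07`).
L0: li op=0xc:6|rd=11:4|imm=31:6 ⇒ 0x32df ⇒ big 32 df
L1: bz op=0x6:6|imm=-2:10 ⇒ 0x1bfe ⇒ big 1b fe

0x32 0xdf 0x1b 0xfe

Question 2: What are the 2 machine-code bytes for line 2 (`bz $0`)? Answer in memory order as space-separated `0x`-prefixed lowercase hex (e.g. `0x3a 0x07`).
line 2 (bz): pack op=0x6:6|imm=0:10 = 0x1800; big→ 18 00

0x18 0x00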